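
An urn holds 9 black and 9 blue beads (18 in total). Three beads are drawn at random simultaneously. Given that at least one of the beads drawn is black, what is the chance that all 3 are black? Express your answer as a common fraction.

P(all 3 black) = C(9,3)/C(18,3) = 7/68; P(at least one black) = 1 − C(9,3)/C(18,3) = 61/68.
Since 'all 3 black' ⊆ 'at least one black', P(all 3 | at least one) = 7/68 / 61/68 = 7/61 ≈ 0.1148.

7/61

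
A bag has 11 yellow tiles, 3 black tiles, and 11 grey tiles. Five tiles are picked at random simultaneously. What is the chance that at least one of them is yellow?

Use the complement: P(at least one yellow) = 1 − P(no yellow).
P(none) = C(14,5)/C(25,5) = 2002/53130.
So P = 1 − 2002/53130 = 332/345 ≈ 0.9623.

332/345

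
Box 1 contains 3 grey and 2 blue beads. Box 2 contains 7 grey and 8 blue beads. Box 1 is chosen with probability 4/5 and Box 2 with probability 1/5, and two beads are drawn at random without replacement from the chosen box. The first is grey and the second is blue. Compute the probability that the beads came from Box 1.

9/11

P(E | Box 1) = 3/10; P(E | Box 2) = 4/15.
P(E) = 4/5·3/10 + 1/5·4/15 = 22/75.
By Bayes' rule, P(Box 1 | E) = 6/25 / 22/75 = 9/11 ≈ 0.8182.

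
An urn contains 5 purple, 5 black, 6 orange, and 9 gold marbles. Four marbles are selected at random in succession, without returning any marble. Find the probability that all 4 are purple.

Unordered draws without replacement: count favorable combinations over C(25,4).
Favorable = C(5,4) · C(5,0) · C(6,0) · C(9,0) = 5; total = C(25,4) = 12650.
P = 5/12650 = 1/2530 ≈ 0.0004.

1/2530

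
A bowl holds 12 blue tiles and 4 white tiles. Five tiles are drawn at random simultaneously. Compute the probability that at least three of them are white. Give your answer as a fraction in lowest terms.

23/364

Sum the hypergeometric tail for j = 3,…,4 white tiles.
Favorable = C(4,3)·C(12,2) + C(4,4)·C(12,1) = 276; total = C(16,5) = 4368.
P = 276/4368 = 23/364 ≈ 0.0632.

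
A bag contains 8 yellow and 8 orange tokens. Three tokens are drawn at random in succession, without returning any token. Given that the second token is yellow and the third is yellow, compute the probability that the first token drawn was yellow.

P(first=yellow and the second token is yellow and the third is yellow) = (8/16)·(7/15)·(6/14) = 1/10.
P(E) = Σ over first color = 1/10 + 2/15 = 7/30.
By Bayes, P(first=yellow | E) = 1/10 / 7/30 = 3/7 ≈ 0.4286.

3/7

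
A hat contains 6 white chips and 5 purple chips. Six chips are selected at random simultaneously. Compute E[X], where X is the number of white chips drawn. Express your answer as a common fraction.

36/11

By linearity of expectation, E[X] = Σ P(draw i is white); by symmetry each draw (even without replacement) has P(white) = 6/11.
E[X] = 6 · 6/11 = 36/11 ≈ 3.2727.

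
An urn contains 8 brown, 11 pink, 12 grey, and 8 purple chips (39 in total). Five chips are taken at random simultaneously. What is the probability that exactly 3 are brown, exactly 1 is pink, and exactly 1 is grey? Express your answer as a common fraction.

352/27417

Unordered draws without replacement: count favorable combinations over C(39,5).
Favorable = C(8,3) · C(11,1) · C(12,1) · C(8,0) = 7392; total = C(39,5) = 575757.
P = 7392/575757 = 352/27417 ≈ 0.0128.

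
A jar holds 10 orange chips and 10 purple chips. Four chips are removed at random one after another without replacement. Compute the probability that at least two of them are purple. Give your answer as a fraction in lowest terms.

Sum the hypergeometric tail for j = 2,…,4 purple chips.
Favorable = C(10,2)·C(10,2) + C(10,3)·C(10,1) + C(10,4)·C(10,0) = 3435; total = C(20,4) = 4845.
P = 3435/4845 = 229/323 ≈ 0.7090.

229/323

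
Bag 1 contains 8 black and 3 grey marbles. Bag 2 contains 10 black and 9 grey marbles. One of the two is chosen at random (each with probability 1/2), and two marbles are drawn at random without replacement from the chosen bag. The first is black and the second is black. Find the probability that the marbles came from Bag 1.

P(E | Bag 1) = 28/55; P(E | Bag 2) = 5/19.
P(E) = 1/2·28/55 + 1/2·5/19 = 807/2090.
By Bayes' rule, P(Bag 1 | E) = 14/55 / 807/2090 = 532/807 ≈ 0.6592.

532/807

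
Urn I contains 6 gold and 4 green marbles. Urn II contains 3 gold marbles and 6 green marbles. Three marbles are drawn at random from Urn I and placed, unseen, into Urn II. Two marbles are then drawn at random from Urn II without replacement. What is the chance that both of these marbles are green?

Condition on how many of the transferred marbles are green (from Urn I: 4 green of 10; then Urn II has 12 total).
  0 green: C(4,0)C(6,3)/C(10,3) = 1/6; then P = C(6,2)/C(12,2) = 5/22
  1 green: C(4,1)C(6,2)/C(10,3) = 1/2; then P = C(7,2)/C(12,2) = 7/22
  2 green: C(4,2)C(6,1)/C(10,3) = 3/10; then P = C(8,2)/C(12,2) = 14/33
  3 green: C(4,3)C(6,0)/C(10,3) = 1/30; then P = C(9,2)/C(12,2) = 6/11
P(both green) = 113/330 ≈ 0.3424.

113/330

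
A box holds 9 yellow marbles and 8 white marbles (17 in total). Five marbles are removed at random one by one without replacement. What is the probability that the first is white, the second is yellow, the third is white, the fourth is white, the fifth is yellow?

36/1105

Multiply the conditional probability of each draw in order, without replacement, so each draw removes one from its color and from the total.
P = (8/17) · (9/16) · (7/15) · (6/14) · (8/13) = 36/1105 ≈ 0.0326.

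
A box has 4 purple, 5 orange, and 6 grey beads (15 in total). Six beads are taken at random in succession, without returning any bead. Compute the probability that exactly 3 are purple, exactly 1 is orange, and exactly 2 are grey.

60/1001

Unordered draws without replacement: count favorable combinations over C(15,6).
Favorable = C(4,3) · C(5,1) · C(6,2) = 300; total = C(15,6) = 5005.
P = 300/5005 = 60/1001 ≈ 0.0599.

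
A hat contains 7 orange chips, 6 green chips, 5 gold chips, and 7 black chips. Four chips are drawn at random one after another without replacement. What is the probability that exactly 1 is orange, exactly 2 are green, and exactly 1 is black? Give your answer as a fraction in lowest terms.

147/2530

Unordered draws without replacement: count favorable combinations over C(25,4).
Favorable = C(7,1) · C(6,2) · C(5,0) · C(7,1) = 735; total = C(25,4) = 12650.
P = 735/12650 = 147/2530 ≈ 0.0581.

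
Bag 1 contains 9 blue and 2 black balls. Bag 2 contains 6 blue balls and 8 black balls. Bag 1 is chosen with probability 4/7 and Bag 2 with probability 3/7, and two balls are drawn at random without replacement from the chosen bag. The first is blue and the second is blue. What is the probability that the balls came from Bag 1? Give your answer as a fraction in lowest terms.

1456/1731

P(E | Bag 1) = 36/55; P(E | Bag 2) = 15/91.
P(E) = 4/7·36/55 + 3/7·15/91 = 15579/35035.
By Bayes' rule, P(Bag 1 | E) = 144/385 / 15579/35035 = 1456/1731 ≈ 0.8411.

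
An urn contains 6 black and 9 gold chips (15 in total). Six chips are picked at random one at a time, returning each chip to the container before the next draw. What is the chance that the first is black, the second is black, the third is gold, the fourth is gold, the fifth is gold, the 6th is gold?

Multiply the conditional probability of each draw in order, with replacement (the composition resets each draw).
P = (6/15) · (6/15) · (9/15) · (9/15) · (9/15) · (9/15) = 324/15625 ≈ 0.0207.

324/15625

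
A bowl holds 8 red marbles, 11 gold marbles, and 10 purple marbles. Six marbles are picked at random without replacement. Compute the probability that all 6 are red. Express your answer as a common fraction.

1/16965

Unordered draws without replacement: count favorable combinations over C(29,6).
Favorable = C(8,6) · C(11,0) · C(10,0) = 28; total = C(29,6) = 475020.
P = 28/475020 = 1/16965 ≈ 0.0001.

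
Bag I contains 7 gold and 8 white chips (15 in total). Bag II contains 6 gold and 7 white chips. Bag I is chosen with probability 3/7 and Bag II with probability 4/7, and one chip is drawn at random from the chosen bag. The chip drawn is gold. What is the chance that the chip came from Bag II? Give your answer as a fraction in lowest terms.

120/211

P(gold | Bag I) = 7/15; P(gold | Bag II) = 6/13.
P(gold) = 3/7·7/15 + 4/7·6/13 = 211/455.
By Bayes' rule, P(Bag II | gold) = 24/91 / 211/455 = 120/211 ≈ 0.5687.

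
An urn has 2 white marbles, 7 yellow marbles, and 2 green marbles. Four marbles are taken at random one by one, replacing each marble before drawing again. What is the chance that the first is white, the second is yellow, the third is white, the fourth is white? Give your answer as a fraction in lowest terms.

56/14641

Multiply the conditional probability of each draw in order, with replacement (the composition resets each draw).
P = (2/11) · (7/11) · (2/11) · (2/11) = 56/14641 ≈ 0.0038.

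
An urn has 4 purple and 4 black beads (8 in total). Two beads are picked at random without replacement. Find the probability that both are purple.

Unordered draws without replacement: count favorable combinations over C(8,2).
Favorable = C(4,2) · C(4,0) = 6; total = C(8,2) = 28.
P = 6/28 = 3/14 ≈ 0.2143.

3/14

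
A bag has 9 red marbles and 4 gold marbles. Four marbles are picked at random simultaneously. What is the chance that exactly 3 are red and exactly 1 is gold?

Unordered draws without replacement: count favorable combinations over C(13,4).
Favorable = C(9,3) · C(4,1) = 336; total = C(13,4) = 715.
P = 336/715 = 336/715 ≈ 0.4699.

336/715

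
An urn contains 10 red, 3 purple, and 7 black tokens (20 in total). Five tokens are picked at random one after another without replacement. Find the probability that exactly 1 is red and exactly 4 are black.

175/7752

Unordered draws without replacement: count favorable combinations over C(20,5).
Favorable = C(10,1) · C(3,0) · C(7,4) = 350; total = C(20,5) = 15504.
P = 350/15504 = 175/7752 ≈ 0.0226.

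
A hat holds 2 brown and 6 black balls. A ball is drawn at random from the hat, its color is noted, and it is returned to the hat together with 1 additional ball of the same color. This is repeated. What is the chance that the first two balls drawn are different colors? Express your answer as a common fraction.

Either brown then black, or black then brown; after the first draw the total is 9.
P = (2/8)·(6/9) + (6/8)·(2/9) = 1/3 ≈ 0.3333.

1/3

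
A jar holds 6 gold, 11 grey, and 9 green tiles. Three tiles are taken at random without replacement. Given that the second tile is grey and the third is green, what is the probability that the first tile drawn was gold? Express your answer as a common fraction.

P(first=gold and the second tile is grey and the third is green) = (6/26)·(11/25)·(9/24) = 99/2600.
P(E) = Σ over first color = 99/2600 + 33/520 + 33/650 = 99/650.
By Bayes, P(first=gold | E) = 99/2600 / 99/650 = 1/4 ≈ 0.2500.

1/4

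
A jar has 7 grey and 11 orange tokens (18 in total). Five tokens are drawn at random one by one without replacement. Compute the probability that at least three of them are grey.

Sum the hypergeometric tail for j = 3,…,5 grey tokens.
Favorable = C(7,3)·C(11,2) + C(7,4)·C(11,1) + C(7,5)·C(11,0) = 2331; total = C(18,5) = 8568.
P = 2331/8568 = 37/136 ≈ 0.2721.

37/136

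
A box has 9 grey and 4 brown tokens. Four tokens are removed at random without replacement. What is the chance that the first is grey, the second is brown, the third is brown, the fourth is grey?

Multiply the conditional probability of each draw in order, without replacement, so each draw removes one from its color and from the total.
P = (9/13) · (4/12) · (3/11) · (8/10) = 36/715 ≈ 0.0503.

36/715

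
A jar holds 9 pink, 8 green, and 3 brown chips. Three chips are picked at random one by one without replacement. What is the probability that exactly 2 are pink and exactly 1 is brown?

9/95

Unordered draws without replacement: count favorable combinations over C(20,3).
Favorable = C(9,2) · C(8,0) · C(3,1) = 108; total = C(20,3) = 1140.
P = 108/1140 = 9/95 ≈ 0.0947.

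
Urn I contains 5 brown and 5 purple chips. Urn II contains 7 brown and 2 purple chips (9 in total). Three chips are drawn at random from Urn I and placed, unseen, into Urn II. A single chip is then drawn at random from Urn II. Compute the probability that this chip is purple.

7/24

Condition on how many of the transferred chips are purple (from Urn I: 5 purple of 10; then Urn II has 12 total).
  0 purple: C(5,0)C(5,3)/C(10,3) = 1/12; then P = 2/12
  1 purple: C(5,1)C(5,2)/C(10,3) = 5/12; then P = 3/12
  2 purple: C(5,2)C(5,1)/C(10,3) = 5/12; then P = 4/12
  3 purple: C(5,3)C(5,0)/C(10,3) = 1/12; then P = 5/12
P(purple from Urn II) = 7/24 ≈ 0.2917.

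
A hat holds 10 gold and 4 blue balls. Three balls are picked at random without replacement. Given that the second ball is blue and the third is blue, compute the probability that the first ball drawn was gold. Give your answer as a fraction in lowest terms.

P(first=gold and the second ball is blue and the third is blue) = (10/14)·(4/13)·(3/12) = 5/91.
P(E) = Σ over first color = 5/91 + 1/91 = 6/91.
By Bayes, P(first=gold | E) = 5/91 / 6/91 = 5/6 ≈ 0.8333.

5/6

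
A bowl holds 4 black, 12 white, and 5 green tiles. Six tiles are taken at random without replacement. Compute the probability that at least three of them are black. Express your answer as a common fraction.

1/19

Sum the hypergeometric tail for j = 3,…,4 black tiles.
Favorable = C(4,3)·C(17,3) + C(4,4)·C(17,2) = 2856; total = C(21,6) = 54264.
P = 2856/54264 = 1/19 ≈ 0.0526.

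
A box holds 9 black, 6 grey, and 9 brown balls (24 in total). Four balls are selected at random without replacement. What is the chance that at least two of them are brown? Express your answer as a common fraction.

Sum the hypergeometric tail for j = 2,…,4 brown balls.
Favorable = C(9,2)·C(15,2) + C(9,3)·C(15,1) + C(9,4)·C(15,0) = 5166; total = C(24,4) = 10626.
P = 5166/10626 = 123/253 ≈ 0.4862.

123/253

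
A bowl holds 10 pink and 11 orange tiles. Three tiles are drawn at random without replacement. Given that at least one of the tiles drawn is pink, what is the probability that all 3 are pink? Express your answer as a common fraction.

24/233

P(all 3 pink) = C(10,3)/C(21,3) = 12/133; P(at least one pink) = 1 − C(11,3)/C(21,3) = 233/266.
Since 'all 3 pink' ⊆ 'at least one pink', P(all 3 | at least one) = 12/133 / 233/266 = 24/233 ≈ 0.1030.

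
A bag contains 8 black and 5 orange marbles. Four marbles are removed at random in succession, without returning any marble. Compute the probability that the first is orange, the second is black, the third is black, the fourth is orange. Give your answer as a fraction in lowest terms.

28/429

Multiply the conditional probability of each draw in order, without replacement, so each draw removes one from its color and from the total.
P = (5/13) · (8/12) · (7/11) · (4/10) = 28/429 ≈ 0.0653.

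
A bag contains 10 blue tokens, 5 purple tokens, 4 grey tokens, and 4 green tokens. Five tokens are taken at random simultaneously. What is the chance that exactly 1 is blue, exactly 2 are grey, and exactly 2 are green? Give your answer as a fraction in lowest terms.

360/33649

Unordered draws without replacement: count favorable combinations over C(23,5).
Favorable = C(10,1) · C(5,0) · C(4,2) · C(4,2) = 360; total = C(23,5) = 33649.
P = 360/33649 = 360/33649 ≈ 0.0107.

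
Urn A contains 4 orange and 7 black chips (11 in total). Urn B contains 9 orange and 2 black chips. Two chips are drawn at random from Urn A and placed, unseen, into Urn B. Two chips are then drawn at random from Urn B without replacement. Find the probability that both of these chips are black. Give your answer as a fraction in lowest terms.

Condition on how many of the transferred chips are black (from Urn A: 7 black of 11; then Urn B has 13 total).
  0 black: C(7,0)C(4,2)/C(11,2) = 6/55; then P = C(2,2)/C(13,2) = 1/78
  1 black: C(7,1)C(4,1)/C(11,2) = 28/55; then P = C(3,2)/C(13,2) = 1/26
  2 black: C(7,2)C(4,0)/C(11,2) = 21/55; then P = C(4,2)/C(13,2) = 1/13
P(both black) = 36/715 ≈ 0.0503.

36/715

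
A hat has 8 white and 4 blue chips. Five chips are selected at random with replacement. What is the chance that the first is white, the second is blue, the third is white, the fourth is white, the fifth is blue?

Multiply the conditional probability of each draw in order, with replacement (the composition resets each draw).
P = (8/12) · (4/12) · (8/12) · (8/12) · (4/12) = 8/243 ≈ 0.0329.

8/243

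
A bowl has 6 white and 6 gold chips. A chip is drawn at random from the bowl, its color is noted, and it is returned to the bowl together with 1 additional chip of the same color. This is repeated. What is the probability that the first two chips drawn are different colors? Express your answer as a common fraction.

6/13

Either gold then white, or white then gold; after the first draw the total is 13.
P = (6/12)·(6/13) + (6/12)·(6/13) = 6/13 ≈ 0.4615.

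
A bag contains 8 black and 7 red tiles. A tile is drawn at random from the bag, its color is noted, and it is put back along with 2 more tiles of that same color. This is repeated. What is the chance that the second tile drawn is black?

Condition on the first draw. If first is black (prob 8/15), second-black has prob (10)/(17); if not (prob 7/15), it has prob 8/(17).
P = (8/15)·(10/17) + (7/15)·(8/17) = 8/15 ≈ 0.5333.

8/15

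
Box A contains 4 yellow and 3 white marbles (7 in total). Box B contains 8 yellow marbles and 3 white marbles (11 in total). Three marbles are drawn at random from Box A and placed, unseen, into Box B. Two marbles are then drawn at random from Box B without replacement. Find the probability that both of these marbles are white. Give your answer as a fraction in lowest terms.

Condition on how many of the transferred marbles are white (from Box A: 3 white of 7; then Box B has 14 total).
  0 white: C(3,0)C(4,3)/C(7,3) = 4/35; then P = C(3,2)/C(14,2) = 3/91
  1 white: C(3,1)C(4,2)/C(7,3) = 18/35; then P = C(4,2)/C(14,2) = 6/91
  2 white: C(3,2)C(4,1)/C(7,3) = 12/35; then P = C(5,2)/C(14,2) = 10/91
  3 white: C(3,3)C(4,0)/C(7,3) = 1/35; then P = C(6,2)/C(14,2) = 15/91
P(both white) = 51/637 ≈ 0.0801.

51/637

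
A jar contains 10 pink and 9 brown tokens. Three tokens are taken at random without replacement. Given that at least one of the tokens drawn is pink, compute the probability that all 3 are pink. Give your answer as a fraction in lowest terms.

8/59

P(all 3 pink) = C(10,3)/C(19,3) = 40/323; P(at least one pink) = 1 − C(9,3)/C(19,3) = 295/323.
Since 'all 3 pink' ⊆ 'at least one pink', P(all 3 | at least one) = 40/323 / 295/323 = 8/59 ≈ 0.1356.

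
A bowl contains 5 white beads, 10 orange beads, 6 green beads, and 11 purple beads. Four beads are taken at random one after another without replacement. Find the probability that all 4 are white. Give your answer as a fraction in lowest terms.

Unordered draws without replacement: count favorable combinations over C(32,4).
Favorable = C(5,4) · C(10,0) · C(6,0) · C(11,0) = 5; total = C(32,4) = 35960.
P = 5/35960 = 1/7192 ≈ 0.0001.

1/7192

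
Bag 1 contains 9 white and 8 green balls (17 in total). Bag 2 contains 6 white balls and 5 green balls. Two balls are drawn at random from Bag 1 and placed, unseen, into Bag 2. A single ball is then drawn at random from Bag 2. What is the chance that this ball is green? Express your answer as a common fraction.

Condition on how many of the transferred balls are green (from Bag 1: 8 green of 17; then Bag 2 has 13 total).
  0 green: C(8,0)C(9,2)/C(17,2) = 9/34; then P = 5/13
  1 green: C(8,1)C(9,1)/C(17,2) = 9/17; then P = 6/13
  2 green: C(8,2)C(9,0)/C(17,2) = 7/34; then P = 7/13
P(green from Bag 2) = 101/221 ≈ 0.4570.

101/221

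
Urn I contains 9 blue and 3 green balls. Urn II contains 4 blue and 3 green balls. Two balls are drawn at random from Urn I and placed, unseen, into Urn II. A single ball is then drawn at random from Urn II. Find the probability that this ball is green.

7/18

Condition on how many of the transferred balls are green (from Urn I: 3 green of 12; then Urn II has 9 total).
  0 green: C(3,0)C(9,2)/C(12,2) = 6/11; then P = 3/9
  1 green: C(3,1)C(9,1)/C(12,2) = 9/22; then P = 4/9
  2 green: C(3,2)C(9,0)/C(12,2) = 1/22; then P = 5/9
P(green from Urn II) = 7/18 ≈ 0.3889.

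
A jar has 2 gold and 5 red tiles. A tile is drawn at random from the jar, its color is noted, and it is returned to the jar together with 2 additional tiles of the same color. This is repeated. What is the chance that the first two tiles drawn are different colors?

20/63

Either red then gold, or gold then red; after the first draw the total is 9.
P = (5/7)·(2/9) + (2/7)·(5/9) = 20/63 ≈ 0.3175.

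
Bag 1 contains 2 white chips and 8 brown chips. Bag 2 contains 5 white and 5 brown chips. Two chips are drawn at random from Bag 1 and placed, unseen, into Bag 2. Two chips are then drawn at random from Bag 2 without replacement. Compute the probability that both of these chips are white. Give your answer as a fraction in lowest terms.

Condition on how many of the transferred chips are white (from Bag 1: 2 white of 10; then Bag 2 has 12 total).
  0 white: C(2,0)C(8,2)/C(10,2) = 28/45; then P = C(5,2)/C(12,2) = 5/33
  1 white: C(2,1)C(8,1)/C(10,2) = 16/45; then P = C(6,2)/C(12,2) = 5/22
  2 white: C(2,2)C(8,0)/C(10,2) = 1/45; then P = C(7,2)/C(12,2) = 7/22
P(both white) = 541/2970 ≈ 0.1822.

541/2970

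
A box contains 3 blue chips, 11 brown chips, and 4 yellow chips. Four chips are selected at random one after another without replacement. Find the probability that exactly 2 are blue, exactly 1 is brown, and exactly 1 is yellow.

11/255

Unordered draws without replacement: count favorable combinations over C(18,4).
Favorable = C(3,2) · C(11,1) · C(4,1) = 132; total = C(18,4) = 3060.
P = 132/3060 = 11/255 ≈ 0.0431.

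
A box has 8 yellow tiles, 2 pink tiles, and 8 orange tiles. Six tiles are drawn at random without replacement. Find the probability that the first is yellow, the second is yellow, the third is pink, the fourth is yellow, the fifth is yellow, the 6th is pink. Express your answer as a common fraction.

1/3978

Multiply the conditional probability of each draw in order, without replacement, so each draw removes one from its color and from the total.
P = (8/18) · (7/17) · (2/16) · (6/15) · (5/14) · (1/13) = 1/3978 ≈ 0.0003.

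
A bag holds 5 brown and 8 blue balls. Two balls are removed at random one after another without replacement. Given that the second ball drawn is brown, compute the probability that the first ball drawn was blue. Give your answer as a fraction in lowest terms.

2/3

P(first=blue and the second ball drawn is brown) = (8/13)·(5/12) = 10/39.
P(the second ball drawn is brown) = Σ over first color = 5/39 + 10/39 = 5/13.
By Bayes, P(first=blue | the second ball drawn is brown) = 10/39 / 5/13 = 2/3 ≈ 0.6667.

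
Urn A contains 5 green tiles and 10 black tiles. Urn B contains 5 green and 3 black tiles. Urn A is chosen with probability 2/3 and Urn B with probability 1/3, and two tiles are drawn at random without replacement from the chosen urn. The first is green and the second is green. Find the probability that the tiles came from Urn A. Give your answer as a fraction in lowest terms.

8/23

P(E | Urn A) = 2/21; P(E | Urn B) = 5/14.
P(E) = 2/3·2/21 + 1/3·5/14 = 23/126.
By Bayes' rule, P(Urn A | E) = 4/63 / 23/126 = 8/23 ≈ 0.3478.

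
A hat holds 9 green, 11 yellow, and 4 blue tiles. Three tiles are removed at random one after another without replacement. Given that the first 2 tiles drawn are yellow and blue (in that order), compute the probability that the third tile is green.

After removing 1 yellow, 1 blue, the hat has 9 green out of 22 remaining.
P(third is green | given) = 9/22 ≈ 0.4091.

9/22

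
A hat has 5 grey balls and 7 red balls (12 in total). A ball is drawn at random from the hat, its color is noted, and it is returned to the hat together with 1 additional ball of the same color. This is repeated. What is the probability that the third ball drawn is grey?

Sum over the four possibilities for the first two draws (grey/not-grey each), tracking how the grey count and total change by +1 per draw.
P(third is grey) = 5/12 ≈ 0.4167. (In a Pólya urn every draw has the same marginal probability 5/12.)

5/12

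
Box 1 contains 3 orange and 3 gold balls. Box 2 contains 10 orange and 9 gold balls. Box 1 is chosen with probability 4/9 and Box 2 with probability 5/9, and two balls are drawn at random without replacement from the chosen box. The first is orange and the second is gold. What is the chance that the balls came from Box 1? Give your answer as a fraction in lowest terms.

114/239

P(E | Box 1) = 3/10; P(E | Box 2) = 5/19.
P(E) = 4/9·3/10 + 5/9·5/19 = 239/855.
By Bayes' rule, P(Box 1 | E) = 2/15 / 239/855 = 114/239 ≈ 0.4770.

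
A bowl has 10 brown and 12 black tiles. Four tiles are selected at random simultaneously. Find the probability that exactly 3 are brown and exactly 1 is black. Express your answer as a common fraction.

Unordered draws without replacement: count favorable combinations over C(22,4).
Favorable = C(10,3) · C(12,1) = 1440; total = C(22,4) = 7315.
P = 1440/7315 = 288/1463 ≈ 0.1969.

288/1463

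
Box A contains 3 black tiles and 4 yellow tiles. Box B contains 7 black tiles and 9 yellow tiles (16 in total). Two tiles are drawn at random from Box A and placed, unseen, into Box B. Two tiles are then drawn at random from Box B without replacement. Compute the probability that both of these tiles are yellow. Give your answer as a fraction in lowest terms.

Condition on how many of the transferred tiles are yellow (from Box A: 4 yellow of 7; then Box B has 18 total).
  0 yellow: C(4,0)C(3,2)/C(7,2) = 1/7; then P = C(9,2)/C(18,2) = 4/17
  1 yellow: C(4,1)C(3,1)/C(7,2) = 4/7; then P = C(10,2)/C(18,2) = 5/17
  2 yellow: C(4,2)C(3,0)/C(7,2) = 2/7; then P = C(11,2)/C(18,2) = 55/153
P(both yellow) = 326/1071 ≈ 0.3044.

326/1071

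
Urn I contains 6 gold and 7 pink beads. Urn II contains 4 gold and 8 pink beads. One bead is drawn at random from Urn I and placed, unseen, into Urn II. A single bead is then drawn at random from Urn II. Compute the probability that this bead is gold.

Condition on how many of the transferred beads are gold (from Urn I: 6 gold of 13; then Urn II has 13 total).
  0 gold: C(6,0)C(7,1)/C(13,1) = 7/13; then P = 4/13
  1 gold: C(6,1)C(7,0)/C(13,1) = 6/13; then P = 5/13
P(gold from Urn II) = 58/169 ≈ 0.3432.

58/169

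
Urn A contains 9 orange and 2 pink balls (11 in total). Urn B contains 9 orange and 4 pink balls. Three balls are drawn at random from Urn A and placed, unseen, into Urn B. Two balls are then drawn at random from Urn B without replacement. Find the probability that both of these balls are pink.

Condition on how many of the transferred balls are pink (from Urn A: 2 pink of 11; then Urn B has 16 total).
  0 pink: C(2,0)C(9,3)/C(11,3) = 28/55; then P = C(4,2)/C(16,2) = 1/20
  1 pink: C(2,1)C(9,2)/C(11,3) = 24/55; then P = C(5,2)/C(16,2) = 1/12
  2 pink: C(2,2)C(9,1)/C(11,3) = 3/55; then P = C(6,2)/C(16,2) = 1/8
P(both pink) = 151/2200 ≈ 0.0686.

151/2200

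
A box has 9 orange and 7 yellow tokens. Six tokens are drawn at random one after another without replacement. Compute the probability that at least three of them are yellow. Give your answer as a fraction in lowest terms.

Sum the hypergeometric tail for j = 3,…,6 yellow tokens.
Favorable = C(7,3)·C(9,3) + C(7,4)·C(9,2) + C(7,5)·C(9,1) + C(7,6)·C(9,0) = 4396; total = C(16,6) = 8008.
P = 4396/8008 = 157/286 ≈ 0.5490.

157/286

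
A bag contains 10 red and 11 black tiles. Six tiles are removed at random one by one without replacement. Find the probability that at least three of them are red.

Sum the hypergeometric tail for j = 3,…,6 red tiles.
Favorable = C(10,3)·C(11,3) + C(10,4)·C(11,2) + C(10,5)·C(11,1) + C(10,6)·C(11,0) = 34332; total = C(21,6) = 54264.
P = 34332/54264 = 2861/4522 ≈ 0.6327.

2861/4522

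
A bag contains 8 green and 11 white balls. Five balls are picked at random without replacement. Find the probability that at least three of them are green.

217/646

Sum the hypergeometric tail for j = 3,…,5 green balls.
Favorable = C(8,3)·C(11,2) + C(8,4)·C(11,1) + C(8,5)·C(11,0) = 3906; total = C(19,5) = 11628.
P = 3906/11628 = 217/646 ≈ 0.3359.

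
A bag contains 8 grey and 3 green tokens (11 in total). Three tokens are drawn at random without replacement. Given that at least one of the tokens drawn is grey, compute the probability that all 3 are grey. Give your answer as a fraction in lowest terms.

14/41

P(all 3 grey) = C(8,3)/C(11,3) = 56/165; P(at least one grey) = 1 − C(3,3)/C(11,3) = 164/165.
Since 'all 3 grey' ⊆ 'at least one grey', P(all 3 | at least one) = 56/165 / 164/165 = 14/41 ≈ 0.3415.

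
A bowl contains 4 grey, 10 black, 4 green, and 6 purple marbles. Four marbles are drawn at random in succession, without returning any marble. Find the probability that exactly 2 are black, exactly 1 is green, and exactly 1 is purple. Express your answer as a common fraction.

Unordered draws without replacement: count favorable combinations over C(24,4).
Favorable = C(4,0) · C(10,2) · C(4,1) · C(6,1) = 1080; total = C(24,4) = 10626.
P = 1080/10626 = 180/1771 ≈ 0.1016.

180/1771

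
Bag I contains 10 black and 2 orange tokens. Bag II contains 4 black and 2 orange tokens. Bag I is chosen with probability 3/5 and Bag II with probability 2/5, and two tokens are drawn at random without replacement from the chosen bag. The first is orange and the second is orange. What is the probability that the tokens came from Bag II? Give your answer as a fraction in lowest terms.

P(E | Bag I) = 1/66; P(E | Bag II) = 1/15.
P(E) = 3/5·1/66 + 2/5·1/15 = 59/1650.
By Bayes' rule, P(Bag II | E) = 2/75 / 59/1650 = 44/59 ≈ 0.7458.

44/59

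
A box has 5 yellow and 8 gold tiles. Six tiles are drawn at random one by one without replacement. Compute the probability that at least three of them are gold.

Sum the hypergeometric tail for j = 3,…,6 gold tiles.
Favorable = C(8,3)·C(5,3) + C(8,4)·C(5,2) + C(8,5)·C(5,1) + C(8,6)·C(5,0) = 1568; total = C(13,6) = 1716.
P = 1568/1716 = 392/429 ≈ 0.9138.

392/429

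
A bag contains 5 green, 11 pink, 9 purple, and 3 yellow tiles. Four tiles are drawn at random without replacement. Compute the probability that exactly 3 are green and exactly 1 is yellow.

2/1365

Unordered draws without replacement: count favorable combinations over C(28,4).
Favorable = C(5,3) · C(11,0) · C(9,0) · C(3,1) = 30; total = C(28,4) = 20475.
P = 30/20475 = 2/1365 ≈ 0.0015.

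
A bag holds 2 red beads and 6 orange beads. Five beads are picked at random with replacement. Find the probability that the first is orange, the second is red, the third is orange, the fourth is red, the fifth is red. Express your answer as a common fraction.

Multiply the conditional probability of each draw in order, with replacement (the composition resets each draw).
P = (6/8) · (2/8) · (6/8) · (2/8) · (2/8) = 9/1024 ≈ 0.0088.

9/1024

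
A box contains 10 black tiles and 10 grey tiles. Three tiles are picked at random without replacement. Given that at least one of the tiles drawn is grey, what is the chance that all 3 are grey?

2/17

P(all 3 grey) = C(10,3)/C(20,3) = 2/19; P(at least one grey) = 1 − C(10,3)/C(20,3) = 17/19.
Since 'all 3 grey' ⊆ 'at least one grey', P(all 3 | at least one) = 2/19 / 17/19 = 2/17 ≈ 0.1176.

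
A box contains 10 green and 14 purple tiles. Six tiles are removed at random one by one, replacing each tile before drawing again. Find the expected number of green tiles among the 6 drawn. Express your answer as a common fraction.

5/2

By linearity of expectation, E[X] = Σ P(draw i is green); each independent draw has P(green) = 10/24.
E[X] = 6 · 10/24 = 5/2 ≈ 2.5000.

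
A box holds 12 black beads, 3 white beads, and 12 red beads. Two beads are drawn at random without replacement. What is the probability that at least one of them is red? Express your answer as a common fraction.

Use the complement: P(at least one red) = 1 − P(no red).
P(none) = C(15,2)/C(27,2) = 105/351.
So P = 1 − 105/351 = 82/117 ≈ 0.7009.

82/117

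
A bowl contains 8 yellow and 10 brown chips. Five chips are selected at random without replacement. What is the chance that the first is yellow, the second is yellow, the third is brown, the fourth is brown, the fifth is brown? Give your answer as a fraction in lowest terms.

Multiply the conditional probability of each draw in order, without replacement, so each draw removes one from its color and from the total.
P = (8/18) · (7/17) · (10/16) · (9/15) · (8/14) = 2/51 ≈ 0.0392.

2/51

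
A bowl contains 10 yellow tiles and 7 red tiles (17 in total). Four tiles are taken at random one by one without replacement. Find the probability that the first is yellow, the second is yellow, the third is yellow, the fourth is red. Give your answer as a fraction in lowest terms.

3/34

Multiply the conditional probability of each draw in order, without replacement, so each draw removes one from its color and from the total.
P = (10/17) · (9/16) · (8/15) · (7/14) = 3/34 ≈ 0.0882.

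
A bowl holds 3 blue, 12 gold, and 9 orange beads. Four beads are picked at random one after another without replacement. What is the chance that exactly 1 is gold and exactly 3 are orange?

Unordered draws without replacement: count favorable combinations over C(24,4).
Favorable = C(3,0) · C(12,1) · C(9,3) = 1008; total = C(24,4) = 10626.
P = 1008/10626 = 24/253 ≈ 0.0949.

24/253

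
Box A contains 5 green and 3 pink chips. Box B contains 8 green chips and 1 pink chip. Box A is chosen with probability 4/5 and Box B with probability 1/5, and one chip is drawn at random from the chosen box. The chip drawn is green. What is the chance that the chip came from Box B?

16/61

P(green | Box A) = 5/8; P(green | Box B) = 8/9.
P(green) = 4/5·5/8 + 1/5·8/9 = 61/90.
By Bayes' rule, P(Box B | green) = 8/45 / 61/90 = 16/61 ≈ 0.2623.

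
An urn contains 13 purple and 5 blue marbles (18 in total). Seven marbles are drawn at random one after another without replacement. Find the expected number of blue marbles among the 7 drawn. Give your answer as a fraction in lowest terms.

35/18

By linearity of expectation, E[X] = Σ P(draw i is blue); by symmetry each draw (even without replacement) has P(blue) = 5/18.
E[X] = 7 · 5/18 = 35/18 ≈ 1.9444.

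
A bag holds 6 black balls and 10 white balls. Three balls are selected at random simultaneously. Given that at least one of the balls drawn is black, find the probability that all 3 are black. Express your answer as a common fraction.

1/22

P(all 3 black) = C(6,3)/C(16,3) = 1/28; P(at least one black) = 1 − C(10,3)/C(16,3) = 11/14.
Since 'all 3 black' ⊆ 'at least one black', P(all 3 | at least one) = 1/28 / 11/14 = 1/22 ≈ 0.0455.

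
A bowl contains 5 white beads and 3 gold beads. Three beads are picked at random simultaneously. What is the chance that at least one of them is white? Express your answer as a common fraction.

55/56

Use the complement: P(at least one white) = 1 − P(no white).
P(none) = C(3,3)/C(8,3) = 1/56.
So P = 1 − 1/56 = 55/56 ≈ 0.9821.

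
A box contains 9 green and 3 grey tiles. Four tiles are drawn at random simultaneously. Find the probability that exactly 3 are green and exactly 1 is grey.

28/55

Unordered draws without replacement: count favorable combinations over C(12,4).
Favorable = C(9,3) · C(3,1) = 252; total = C(12,4) = 495.
P = 252/495 = 28/55 ≈ 0.5091.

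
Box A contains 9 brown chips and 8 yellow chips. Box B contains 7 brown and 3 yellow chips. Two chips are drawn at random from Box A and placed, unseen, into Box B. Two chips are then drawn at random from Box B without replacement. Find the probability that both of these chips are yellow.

205/2244

Condition on how many of the transferred chips are yellow (from Box A: 8 yellow of 17; then Box B has 12 total).
  0 yellow: C(8,0)C(9,2)/C(17,2) = 9/34; then P = C(3,2)/C(12,2) = 1/22
  1 yellow: C(8,1)C(9,1)/C(17,2) = 9/17; then P = C(4,2)/C(12,2) = 1/11
  2 yellow: C(8,2)C(9,0)/C(17,2) = 7/34; then P = C(5,2)/C(12,2) = 5/33
P(both yellow) = 205/2244 ≈ 0.0914.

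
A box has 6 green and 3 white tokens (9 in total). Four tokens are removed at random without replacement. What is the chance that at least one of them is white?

Use the complement: P(at least one white) = 1 − P(no white).
P(none) = C(6,4)/C(9,4) = 15/126.
So P = 1 − 15/126 = 37/42 ≈ 0.8810.

37/42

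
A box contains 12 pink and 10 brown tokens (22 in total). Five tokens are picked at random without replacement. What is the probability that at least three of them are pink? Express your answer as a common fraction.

Sum the hypergeometric tail for j = 3,…,5 pink tokens.
Favorable = C(12,3)·C(10,2) + C(12,4)·C(10,1) + C(12,5)·C(10,0) = 15642; total = C(22,5) = 26334.
P = 15642/26334 = 79/133 ≈ 0.5940.

79/133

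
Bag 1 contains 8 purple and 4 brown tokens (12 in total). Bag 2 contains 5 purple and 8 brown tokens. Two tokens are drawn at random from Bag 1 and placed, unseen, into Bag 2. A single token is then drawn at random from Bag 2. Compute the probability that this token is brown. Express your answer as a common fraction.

Condition on how many of the transferred tokens are brown (from Bag 1: 4 brown of 12; then Bag 2 has 15 total).
  0 brown: C(4,0)C(8,2)/C(12,2) = 14/33; then P = 8/15
  1 brown: C(4,1)C(8,1)/C(12,2) = 16/33; then P = 9/15
  2 brown: C(4,2)C(8,0)/C(12,2) = 1/11; then P = 10/15
P(brown from Bag 2) = 26/45 ≈ 0.5778.

26/45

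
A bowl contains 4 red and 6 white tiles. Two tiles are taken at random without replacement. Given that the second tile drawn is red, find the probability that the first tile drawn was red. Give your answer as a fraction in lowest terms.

1/3

P(first=red and the second tile drawn is red) = (4/10)·(3/9) = 2/15.
P(the second tile drawn is red) = Σ over first color = 2/15 + 4/15 = 2/5.
By Bayes, P(first=red | the second tile drawn is red) = 2/15 / 2/5 = 1/3 ≈ 0.3333.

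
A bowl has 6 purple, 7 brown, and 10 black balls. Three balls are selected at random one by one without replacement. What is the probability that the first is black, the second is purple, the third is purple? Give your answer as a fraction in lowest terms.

50/1771

Multiply the conditional probability of each draw in order, without replacement, so each draw removes one from its color and from the total.
P = (10/23) · (6/22) · (5/21) = 50/1771 ≈ 0.0282.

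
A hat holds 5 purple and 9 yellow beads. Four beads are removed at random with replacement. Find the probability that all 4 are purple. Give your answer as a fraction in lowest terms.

625/38416

Multiply the conditional probability of each draw in order, with replacement (the composition resets each draw).
P = (5/14) · (5/14) · (5/14) · (5/14) = 625/38416 ≈ 0.0163.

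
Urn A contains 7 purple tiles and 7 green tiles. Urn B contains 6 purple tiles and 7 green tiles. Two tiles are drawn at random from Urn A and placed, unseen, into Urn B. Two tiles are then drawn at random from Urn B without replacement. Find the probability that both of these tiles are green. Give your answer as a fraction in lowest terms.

Condition on how many of the transferred tiles are green (from Urn A: 7 green of 14; then Urn B has 15 total).
  0 green: C(7,0)C(7,2)/C(14,2) = 3/13; then P = C(7,2)/C(15,2) = 1/5
  1 green: C(7,1)C(7,1)/C(14,2) = 7/13; then P = C(8,2)/C(15,2) = 4/15
  2 green: C(7,2)C(7,0)/C(14,2) = 3/13; then P = C(9,2)/C(15,2) = 12/35
P(both green) = 367/1365 ≈ 0.2689.

367/1365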